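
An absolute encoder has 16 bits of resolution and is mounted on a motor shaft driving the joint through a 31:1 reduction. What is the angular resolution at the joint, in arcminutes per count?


counts = 2^16 = 65536
effective counts at joint = 65536 * 31 = 2031616
resolution = 360*60 / 2031616
= 0.0106 arcmin/count


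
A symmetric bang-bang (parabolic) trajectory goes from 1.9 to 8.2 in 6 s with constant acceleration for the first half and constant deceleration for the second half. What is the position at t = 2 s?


Symmetric rest-to-rest: each phase covers (pf-p0)/2 in time T/2. 0.5*a*(T/2)^2 = (pf-p0)/2 => a = 4*(pf-p0)/T^2
a = 4*(8.2-1.9)/6^2 = 0.7
t = 2 is in the acceleration phase (t <= T/2).
p = p0 + 0.5*a*t^2 = 1.9 + 0.5*0.7*2^2
= 3.3


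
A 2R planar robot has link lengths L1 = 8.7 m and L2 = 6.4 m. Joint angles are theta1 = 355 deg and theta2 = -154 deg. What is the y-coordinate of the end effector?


Convert angles to radians: theta1 = 6.1959, theta2 = -2.6878
y = L1*sin(theta1) + L2*sin(theta1+theta2)
y = -0.7583 + -2.2936
y = -3.0518


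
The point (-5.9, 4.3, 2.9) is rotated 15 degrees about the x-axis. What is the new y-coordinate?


Rotation about x-axis: y' = y*cos(theta) - z*sin(theta)
= 4.3 * 0.9659 - 2.9 * 0.2588
= 3.4029


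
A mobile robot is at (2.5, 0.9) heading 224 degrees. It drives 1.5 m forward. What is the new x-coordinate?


x_new = x0 + d*cos(theta)
= 2.5 + 1.5*cos(224)
= 2.5 + -1.079
= 1.421


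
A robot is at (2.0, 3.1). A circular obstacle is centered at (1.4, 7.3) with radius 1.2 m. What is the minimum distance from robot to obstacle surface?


center_dist = sqrt((2.0-1.4)^2 + (3.1-7.3)^2)
= sqrt(0.36 + 17.64)
= 4.2426
min_dist = center_dist - radius = 4.2426 - 1.2 = 3.0426 m


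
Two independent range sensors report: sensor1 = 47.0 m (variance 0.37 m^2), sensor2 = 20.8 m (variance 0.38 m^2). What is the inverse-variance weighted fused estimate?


w1 = (1/var1) / (1/var1 + 1/var2)
   = 2.7027 / (2.7027 + 2.6316) = 0.5067
w2 = 1 - w1 = 0.4933
fused = w1*s1 + w2*s2 = 23.8133 + 10.2613
= 34.0747 m


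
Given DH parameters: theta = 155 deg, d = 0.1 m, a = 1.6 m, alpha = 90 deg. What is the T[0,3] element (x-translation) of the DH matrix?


T[0,3] = a * cos(theta)
= 1.6 * cos(155 deg)
= 1.6 * -0.9063
= -1.4501


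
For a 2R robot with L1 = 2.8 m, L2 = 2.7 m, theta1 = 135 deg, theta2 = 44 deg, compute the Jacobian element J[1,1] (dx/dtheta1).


J[1,1] = -L1*sin(t1) - L2*sin(t1+t2)
= -2.8*sin(135) - 2.7*sin(179)
= -2.027


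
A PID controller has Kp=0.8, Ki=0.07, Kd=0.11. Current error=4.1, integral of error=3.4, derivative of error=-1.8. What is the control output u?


u = Kp*e + Ki*int(e) + Kd*de/dt
= 0.8*4.1 + 0.07*3.4 + 0.11*(-1.8)
= 3.28 + 0.238 + -0.198
= 3.32


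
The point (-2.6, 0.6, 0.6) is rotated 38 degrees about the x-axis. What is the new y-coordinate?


Rotation about x-axis: y' = y*cos(theta) - z*sin(theta)
= 0.6 * 0.788 - 0.6 * 0.6157
= 0.1034


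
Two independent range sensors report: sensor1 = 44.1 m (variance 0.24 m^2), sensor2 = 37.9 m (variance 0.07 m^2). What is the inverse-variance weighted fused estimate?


w1 = (1/var1) / (1/var1 + 1/var2)
   = 4.1667 / (4.1667 + 14.2857) = 0.2258
w2 = 1 - w1 = 0.7742
fused = w1*s1 + w2*s2 = 9.9581 + 29.3419
= 39.3 m


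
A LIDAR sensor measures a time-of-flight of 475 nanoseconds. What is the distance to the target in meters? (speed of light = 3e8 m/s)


tof = 475 ns = 4.75e-07 s
dist = c * tof / 2
= 3e8 * 4.75e-07 / 2
= 71.25 m


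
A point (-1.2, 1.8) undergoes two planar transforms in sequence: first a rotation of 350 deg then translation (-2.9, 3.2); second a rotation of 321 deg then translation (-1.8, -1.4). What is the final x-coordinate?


After transform 1:
x1 = cos(350)*-1.2 - sin(350)*1.8 + -2.9 = -3.7692
y1 = sin(350)*-1.2 + cos(350)*1.8 + 3.2 = 5.181
After transform 2:
x2 = cos(321)*-3.7692 - sin(321)*5.181 + -1.8
= -1.4687


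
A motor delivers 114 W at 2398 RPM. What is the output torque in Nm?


omega = 2398 * 2*pi/60 = 251.118 rad/s
tau = P / omega = 114 / 251.118
= 0.454 Nm


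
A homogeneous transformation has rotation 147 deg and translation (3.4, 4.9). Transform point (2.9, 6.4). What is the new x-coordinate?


x' = cos(theta)*px - sin(theta)*py + tx
= -0.8387*2.9 - 0.5446*6.4 + 3.4
= -2.5178


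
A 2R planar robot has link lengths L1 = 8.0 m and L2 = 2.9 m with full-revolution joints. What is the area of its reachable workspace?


r_max = L1 + L2 = 10.9 m
r_min = |L1 - L2| = 5.1 m
Area = pi*(r_max^2 - r_min^2)
= pi*(118.81 - 26.01)
= pi * 92.8
= 291.5398 m^2


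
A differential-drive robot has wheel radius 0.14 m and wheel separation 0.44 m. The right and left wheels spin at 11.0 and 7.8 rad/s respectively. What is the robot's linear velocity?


vR = r*wR = 0.14*11.0 = 1.54 m/s
vL = r*wL = 0.14*7.8 = 1.092 m/s
v = (vR+vL)/2 = 1.316 m/s
omega = (vR-vL)/L = 1.0182 rad/s
linear velocity = 1.316 m/s


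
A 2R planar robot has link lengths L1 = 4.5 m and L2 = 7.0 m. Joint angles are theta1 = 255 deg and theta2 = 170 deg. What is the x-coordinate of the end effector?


Convert angles to radians: theta1 = 4.4506, theta2 = 2.9671
x = L1*cos(theta1) + L2*cos(theta1+theta2)
x = -1.1647 + 2.9583
x = 1.7936


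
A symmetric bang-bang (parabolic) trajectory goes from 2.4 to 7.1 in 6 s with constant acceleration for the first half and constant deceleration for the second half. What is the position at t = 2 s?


Symmetric rest-to-rest: each phase covers (pf-p0)/2 in time T/2. 0.5*a*(T/2)^2 = (pf-p0)/2 => a = 4*(pf-p0)/T^2
a = 4*(7.1-2.4)/6^2 = 0.5222
t = 2 is in the acceleration phase (t <= T/2).
p = p0 + 0.5*a*t^2 = 2.4 + 0.5*0.5222*2^2
= 3.4444


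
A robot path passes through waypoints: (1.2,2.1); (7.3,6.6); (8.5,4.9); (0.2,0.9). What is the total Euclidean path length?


Segment lengths:
  seg1 = sqrt((6.1)^2 + (4.5)^2) = 7.5802
  seg2 = sqrt((1.2)^2 + (-1.7)^2) = 2.0809
  seg3 = sqrt((-8.3)^2 + (-4.0)^2) = 9.2136
Total = 18.8747


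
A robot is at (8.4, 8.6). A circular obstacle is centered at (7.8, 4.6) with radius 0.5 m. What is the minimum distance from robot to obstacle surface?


center_dist = sqrt((8.4-7.8)^2 + (8.6-4.6)^2)
= sqrt(0.36 + 16.0)
= 4.0447
min_dist = center_dist - radius = 4.0447 - 0.5 = 3.5447 m


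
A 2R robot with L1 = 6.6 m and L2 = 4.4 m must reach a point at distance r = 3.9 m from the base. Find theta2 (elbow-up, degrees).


cos(theta2) = (r^2 - L1^2 - L2^2) / (2*L1*L2)
cos(theta2) = (15.21 - 43.56 - 19.36) / 58.08
cos(theta2) = -0.821453
theta2 = 145.2305 degrees


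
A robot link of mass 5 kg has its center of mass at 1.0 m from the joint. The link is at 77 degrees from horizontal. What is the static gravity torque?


tau = m*g*L*cos(angle)
= 5 * 9.81 * 1.0 * cos(77 deg)
= 5 * 9.81 * 1.0 * 0.225
= 11.0338 Nm


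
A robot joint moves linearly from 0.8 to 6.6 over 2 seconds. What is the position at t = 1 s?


s = t/T = 1/2 = 0.5
p(t) = p0 + (pf-p0)*s
= 0.8 + (6.6 - 0.8) * 0.5
= 3.7


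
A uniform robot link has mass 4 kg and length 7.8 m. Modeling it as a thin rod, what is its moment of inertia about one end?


I = (1/3) * m * L^2
= (1/3) * 4 * 7.8^2
= 0.333333 * 4 * 60.84
= 81.12 kg*m^2


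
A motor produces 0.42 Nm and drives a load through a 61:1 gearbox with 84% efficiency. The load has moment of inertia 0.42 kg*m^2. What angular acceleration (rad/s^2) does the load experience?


tau_out = tau_motor * N * eta
= 0.42 * 61 * 0.84 = 21.5208 Nm
alpha = tau_out / I = 21.5208 / 0.42
= 51.24 rad/s^2


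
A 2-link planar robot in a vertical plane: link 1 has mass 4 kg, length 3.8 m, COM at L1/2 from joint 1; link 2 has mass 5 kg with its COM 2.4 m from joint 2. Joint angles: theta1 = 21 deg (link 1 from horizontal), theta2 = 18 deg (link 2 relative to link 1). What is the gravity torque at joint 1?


Horizontal distance from joint 1 to link-1 COM:
  x_c1 = (L1/2)*cos(t1) = 1.9 * 0.9336 = 1.7738 m
Horizontal distance from joint 1 to link-2 COM:
  x_c2 = L1*cos(t1) + Lc2*cos(t1+t2)
       = 3.8*0.9336 + 2.4*0.7771 = 5.4128 m
tau1 = m1*g*x_c1 + m2*g*x_c2
     = 4*9.81*1.7738 + 5*9.81*5.4128
     = 69.604 + 265.4957
     = 335.0997 Nm


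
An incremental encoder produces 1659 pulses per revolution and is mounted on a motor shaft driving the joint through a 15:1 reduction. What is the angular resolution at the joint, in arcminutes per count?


counts per rev = 1659
effective counts at joint = 1659 * 15 = 24885
resolution = 360*60 / 24885
= 0.868 arcmin/count


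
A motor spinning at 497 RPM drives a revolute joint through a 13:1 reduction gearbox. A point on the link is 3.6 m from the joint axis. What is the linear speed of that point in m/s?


omega_motor = 497 * 2*pi/60 = 52.0457 rad/s
omega_joint = omega_motor / 13 = 4.0035 rad/s
v = omega_joint * r = 4.0035 * 3.6
= 14.4127 m/s


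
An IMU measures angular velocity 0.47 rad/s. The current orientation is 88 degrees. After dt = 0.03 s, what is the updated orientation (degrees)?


delta_theta = w * dt = 0.47 * 0.03 = 0.0141 rad
= 0.8079 deg
theta_new = 88 + 0.8079 = 88.8079 deg


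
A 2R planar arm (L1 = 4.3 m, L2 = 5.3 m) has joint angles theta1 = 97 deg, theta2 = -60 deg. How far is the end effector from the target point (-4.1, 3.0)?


End effector via forward kinematics:
x = L1*cos(t1) + L2*cos(t1+t2) = 3.7087
y = L1*sin(t1) + L2*sin(t1+t2) = 7.4576
Distance to target:
d = sqrt((-4.1 - 3.7087)^2 + (3.0 - 7.4576)^2)
= sqrt(60.9763 + 19.8699)
= 8.9915 m


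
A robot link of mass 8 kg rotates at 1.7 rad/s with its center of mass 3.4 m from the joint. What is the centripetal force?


F = m * omega^2 * r
= 8 * 1.7^2 * 3.4
= 8 * 2.89 * 3.4
= 78.608 N


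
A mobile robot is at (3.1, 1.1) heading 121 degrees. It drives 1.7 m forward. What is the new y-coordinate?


y_new = y0 + d*sin(theta)
= 1.1 + 1.7*sin(121)
= 1.1 + 1.4572
= 2.5572


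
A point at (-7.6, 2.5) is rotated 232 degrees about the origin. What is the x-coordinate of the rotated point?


x' = x*cos(theta) - y*sin(theta)
cos(232 deg) = -0.6157, sin(232 deg) = -0.788
x' = -7.6 * -0.6157 - 2.5 * -0.788
= 4.679 - -1.97
= 6.6491


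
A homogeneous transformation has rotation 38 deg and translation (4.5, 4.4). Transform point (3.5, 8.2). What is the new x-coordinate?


x' = cos(theta)*px - sin(theta)*py + tx
= 0.788*3.5 - 0.6157*8.2 + 4.5
= 2.2096


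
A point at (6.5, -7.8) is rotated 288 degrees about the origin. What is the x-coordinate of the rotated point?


x' = x*cos(theta) - y*sin(theta)
cos(288 deg) = 0.309, sin(288 deg) = -0.9511
x' = 6.5 * 0.309 - -7.8 * -0.9511
= 2.0086 - 7.4182
= -5.4096


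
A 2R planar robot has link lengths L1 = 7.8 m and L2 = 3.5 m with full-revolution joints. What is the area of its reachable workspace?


r_max = L1 + L2 = 11.3 m
r_min = |L1 - L2| = 4.3 m
Area = pi*(r_max^2 - r_min^2)
= pi*(127.69 - 18.49)
= pi * 109.2
= 343.0619 m^2


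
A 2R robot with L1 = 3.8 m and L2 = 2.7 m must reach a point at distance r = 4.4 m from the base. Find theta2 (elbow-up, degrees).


cos(theta2) = (r^2 - L1^2 - L2^2) / (2*L1*L2)
cos(theta2) = (19.36 - 14.44 - 7.29) / 20.52
cos(theta2) = -0.115497
theta2 = 96.6323 degrees


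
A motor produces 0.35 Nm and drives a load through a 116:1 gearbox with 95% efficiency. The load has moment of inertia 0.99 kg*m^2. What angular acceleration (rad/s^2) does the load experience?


tau_out = tau_motor * N * eta
= 0.35 * 116 * 0.95 = 38.57 Nm
alpha = tau_out / I = 38.57 / 0.99
= 38.9596 rad/s^2


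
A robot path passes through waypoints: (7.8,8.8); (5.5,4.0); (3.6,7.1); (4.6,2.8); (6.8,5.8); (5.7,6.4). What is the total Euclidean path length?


Segment lengths:
  seg1 = sqrt((-2.3)^2 + (-4.8)^2) = 5.3226
  seg2 = sqrt((-1.9)^2 + (3.1)^2) = 3.6359
  seg3 = sqrt((1.0)^2 + (-4.3)^2) = 4.4147
  seg4 = sqrt((2.2)^2 + (3.0)^2) = 3.7202
  seg5 = sqrt((-1.1)^2 + (0.6)^2) = 1.253
Total = 18.3465


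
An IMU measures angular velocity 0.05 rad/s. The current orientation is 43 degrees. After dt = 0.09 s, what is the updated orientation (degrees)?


delta_theta = w * dt = 0.05 * 0.09 = 0.0045 rad
= 0.2578 deg
theta_new = 43 + 0.2578 = 43.2578 deg


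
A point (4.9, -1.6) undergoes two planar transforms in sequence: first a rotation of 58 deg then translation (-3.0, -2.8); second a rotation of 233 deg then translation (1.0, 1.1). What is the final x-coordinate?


After transform 1:
x1 = cos(58)*4.9 - sin(58)*-1.6 + -3.0 = 0.9535
y1 = sin(58)*4.9 + cos(58)*-1.6 + -2.8 = 0.5076
After transform 2:
x2 = cos(233)*0.9535 - sin(233)*0.5076 + 1.0
= 0.8315


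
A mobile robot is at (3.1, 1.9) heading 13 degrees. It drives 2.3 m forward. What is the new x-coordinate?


x_new = x0 + d*cos(theta)
= 3.1 + 2.3*cos(13)
= 3.1 + 2.2411
= 5.3411


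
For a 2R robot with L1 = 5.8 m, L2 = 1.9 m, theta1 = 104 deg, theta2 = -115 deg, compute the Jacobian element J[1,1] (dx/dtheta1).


J[1,1] = -L1*sin(t1) - L2*sin(t1+t2)
= -5.8*sin(104) - 1.9*sin(-11)
= -5.2652


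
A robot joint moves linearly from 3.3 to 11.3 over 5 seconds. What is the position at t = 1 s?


s = t/T = 1/5 = 0.2
p(t) = p0 + (pf-p0)*s
= 3.3 + (11.3 - 3.3) * 0.2
= 4.9


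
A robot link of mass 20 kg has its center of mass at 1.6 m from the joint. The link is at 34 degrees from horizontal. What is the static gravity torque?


tau = m*g*L*cos(angle)
= 20 * 9.81 * 1.6 * cos(34 deg)
= 20 * 9.81 * 1.6 * 0.829
= 260.2515 Nm


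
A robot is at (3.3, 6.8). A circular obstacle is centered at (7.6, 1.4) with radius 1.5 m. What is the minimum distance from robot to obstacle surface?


center_dist = sqrt((3.3-7.6)^2 + (6.8-1.4)^2)
= sqrt(18.49 + 29.16)
= 6.9029
min_dist = center_dist - radius = 6.9029 - 1.5 = 5.4029 m


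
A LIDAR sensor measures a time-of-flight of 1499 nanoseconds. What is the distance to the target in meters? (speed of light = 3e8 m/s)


tof = 1499 ns = 1.499e-06 s
dist = c * tof / 2
= 3e8 * 1.499e-06 / 2
= 224.85 m


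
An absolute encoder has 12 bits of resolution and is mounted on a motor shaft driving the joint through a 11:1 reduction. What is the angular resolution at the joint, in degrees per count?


counts = 2^12 = 4096
effective counts at joint = 4096 * 11 = 45056
resolution = 360 / 45056
= 0.008 deg/count


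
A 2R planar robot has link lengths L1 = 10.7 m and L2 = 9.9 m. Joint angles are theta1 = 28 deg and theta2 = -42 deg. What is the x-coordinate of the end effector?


Convert angles to radians: theta1 = 0.4887, theta2 = -0.733
x = L1*cos(theta1) + L2*cos(theta1+theta2)
x = 9.4475 + 9.6059
x = 19.0535


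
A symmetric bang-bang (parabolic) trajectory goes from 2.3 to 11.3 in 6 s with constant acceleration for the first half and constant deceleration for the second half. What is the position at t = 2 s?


Symmetric rest-to-rest: each phase covers (pf-p0)/2 in time T/2. 0.5*a*(T/2)^2 = (pf-p0)/2 => a = 4*(pf-p0)/T^2
a = 4*(11.3-2.3)/6^2 = 1.0
t = 2 is in the acceleration phase (t <= T/2).
p = p0 + 0.5*a*t^2 = 2.3 + 0.5*1.0*2^2
= 4.3


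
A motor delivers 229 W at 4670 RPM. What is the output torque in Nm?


omega = 4670 * 2*pi/60 = 489.0413 rad/s
tau = P / omega = 229 / 489.0413
= 0.4683 Nm


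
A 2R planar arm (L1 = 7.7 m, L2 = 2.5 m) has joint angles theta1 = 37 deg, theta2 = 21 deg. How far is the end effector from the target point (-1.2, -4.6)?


End effector via forward kinematics:
x = L1*cos(t1) + L2*cos(t1+t2) = 7.4743
y = L1*sin(t1) + L2*sin(t1+t2) = 6.7541
Distance to target:
d = sqrt((-1.2 - 7.4743)^2 + (-4.6 - 6.7541)^2)
= sqrt(75.2433 + 128.9155)
= 14.2884 m


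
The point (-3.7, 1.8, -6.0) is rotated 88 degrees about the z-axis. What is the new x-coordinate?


Rotation about z-axis: x' = x*cos(theta) - y*sin(theta)
= -3.7 * 0.0349 - 1.8 * 0.9994
= -1.928


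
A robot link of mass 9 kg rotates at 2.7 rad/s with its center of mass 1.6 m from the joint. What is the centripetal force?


F = m * omega^2 * r
= 9 * 2.7^2 * 1.6
= 9 * 7.29 * 1.6
= 104.976 N


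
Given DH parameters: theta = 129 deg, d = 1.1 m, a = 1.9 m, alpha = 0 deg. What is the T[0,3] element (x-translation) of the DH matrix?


T[0,3] = a * cos(theta)
= 1.9 * cos(129 deg)
= 1.9 * -0.6293
= -1.1957


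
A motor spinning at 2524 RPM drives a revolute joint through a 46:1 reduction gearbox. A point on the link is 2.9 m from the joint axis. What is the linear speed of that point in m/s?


omega_motor = 2524 * 2*pi/60 = 264.3127 rad/s
omega_joint = omega_motor / 46 = 5.7459 rad/s
v = omega_joint * r = 5.7459 * 2.9
= 16.6632 m/s


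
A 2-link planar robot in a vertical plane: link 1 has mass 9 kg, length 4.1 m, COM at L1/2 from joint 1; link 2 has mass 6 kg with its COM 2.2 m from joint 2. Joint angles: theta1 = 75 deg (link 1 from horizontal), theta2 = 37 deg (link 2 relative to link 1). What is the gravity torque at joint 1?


Horizontal distance from joint 1 to link-1 COM:
  x_c1 = (L1/2)*cos(t1) = 2.05 * 0.2588 = 0.5306 m
Horizontal distance from joint 1 to link-2 COM:
  x_c2 = L1*cos(t1) + Lc2*cos(t1+t2)
       = 4.1*0.2588 + 2.2*-0.3746 = 0.237 m
tau1 = m1*g*x_c1 + m2*g*x_c2
     = 9*9.81*0.5306 + 6*9.81*0.237
     = 46.8448 + 13.9512
     = 60.796 Nm


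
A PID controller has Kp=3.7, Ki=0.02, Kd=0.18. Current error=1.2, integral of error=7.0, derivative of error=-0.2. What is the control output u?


u = Kp*e + Ki*int(e) + Kd*de/dt
= 3.7*1.2 + 0.02*7.0 + 0.18*(-0.2)
= 4.44 + 0.14 + -0.036
= 4.544


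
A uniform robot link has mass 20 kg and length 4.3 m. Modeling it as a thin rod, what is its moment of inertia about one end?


I = (1/3) * m * L^2
= (1/3) * 20 * 4.3^2
= 0.333333 * 20 * 18.49
= 123.2667 kg*m^2


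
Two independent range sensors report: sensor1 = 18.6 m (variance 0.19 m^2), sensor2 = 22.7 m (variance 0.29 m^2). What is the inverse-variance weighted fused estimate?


w1 = (1/var1) / (1/var1 + 1/var2)
   = 5.2632 / (5.2632 + 3.4483) = 0.6042
w2 = 1 - w1 = 0.3958
fused = w1*s1 + w2*s2 = 11.2375 + 8.9854
= 20.2229 m


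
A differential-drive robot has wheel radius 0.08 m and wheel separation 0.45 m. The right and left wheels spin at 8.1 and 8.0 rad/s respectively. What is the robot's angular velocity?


vR = r*wR = 0.08*8.1 = 0.648 m/s
vL = r*wL = 0.08*8.0 = 0.64 m/s
v = (vR+vL)/2 = 0.644 m/s
omega = (vR-vL)/L = 0.0178 rad/s
angular velocity = 0.0178 rad/s


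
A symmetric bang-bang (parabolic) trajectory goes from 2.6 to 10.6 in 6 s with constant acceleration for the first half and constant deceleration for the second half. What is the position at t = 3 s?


Symmetric rest-to-rest: each phase covers (pf-p0)/2 in time T/2. 0.5*a*(T/2)^2 = (pf-p0)/2 => a = 4*(pf-p0)/T^2
a = 4*(10.6-2.6)/6^2 = 0.8889
t = 3 is in the acceleration phase (t <= T/2).
p = p0 + 0.5*a*t^2 = 2.6 + 0.5*0.8889*3^2
= 6.6


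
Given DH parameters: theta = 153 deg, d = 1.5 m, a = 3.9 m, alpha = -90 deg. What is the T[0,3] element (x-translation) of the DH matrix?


T[0,3] = a * cos(theta)
= 3.9 * cos(153 deg)
= 3.9 * -0.891
= -3.4749


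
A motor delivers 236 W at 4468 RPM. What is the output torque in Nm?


omega = 4468 * 2*pi/60 = 467.8879 rad/s
tau = P / omega = 236 / 467.8879
= 0.5044 Nm


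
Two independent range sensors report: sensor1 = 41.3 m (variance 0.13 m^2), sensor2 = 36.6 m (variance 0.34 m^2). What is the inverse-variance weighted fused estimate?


w1 = (1/var1) / (1/var1 + 1/var2)
   = 7.6923 / (7.6923 + 2.9412) = 0.7234
w2 = 1 - w1 = 0.2766
fused = w1*s1 + w2*s2 = 29.8766 + 10.1234
= 40.0 m


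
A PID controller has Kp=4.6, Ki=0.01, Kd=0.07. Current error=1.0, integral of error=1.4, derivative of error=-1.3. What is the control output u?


u = Kp*e + Ki*int(e) + Kd*de/dt
= 4.6*1.0 + 0.01*1.4 + 0.07*(-1.3)
= 4.6 + 0.014 + -0.091
= 4.523


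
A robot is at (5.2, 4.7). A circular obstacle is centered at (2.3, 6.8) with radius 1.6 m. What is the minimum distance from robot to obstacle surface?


center_dist = sqrt((5.2-2.3)^2 + (4.7-6.8)^2)
= sqrt(8.41 + 4.41)
= 3.5805
min_dist = center_dist - radius = 3.5805 - 1.6 = 1.9805 m


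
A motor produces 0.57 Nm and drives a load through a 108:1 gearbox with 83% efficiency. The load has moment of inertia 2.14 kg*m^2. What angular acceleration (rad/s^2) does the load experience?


tau_out = tau_motor * N * eta
= 0.57 * 108 * 0.83 = 51.0948 Nm
alpha = tau_out / I = 51.0948 / 2.14
= 23.8761 rad/s^2


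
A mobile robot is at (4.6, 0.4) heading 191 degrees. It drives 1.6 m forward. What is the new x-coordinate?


x_new = x0 + d*cos(theta)
= 4.6 + 1.6*cos(191)
= 4.6 + -1.5706
= 3.0294


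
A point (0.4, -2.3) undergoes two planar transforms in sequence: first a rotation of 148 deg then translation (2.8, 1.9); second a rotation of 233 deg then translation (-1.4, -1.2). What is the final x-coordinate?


After transform 1:
x1 = cos(148)*0.4 - sin(148)*-2.3 + 2.8 = 3.6796
y1 = sin(148)*0.4 + cos(148)*-2.3 + 1.9 = 4.0625
After transform 2:
x2 = cos(233)*3.6796 - sin(233)*4.0625 + -1.4
= -0.37


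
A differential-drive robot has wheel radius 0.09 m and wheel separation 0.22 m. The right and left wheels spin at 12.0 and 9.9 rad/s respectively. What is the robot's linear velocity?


vR = r*wR = 0.09*12.0 = 1.08 m/s
vL = r*wL = 0.09*9.9 = 0.891 m/s
v = (vR+vL)/2 = 0.9855 m/s
omega = (vR-vL)/L = 0.8591 rad/s
linear velocity = 0.9855 m/s


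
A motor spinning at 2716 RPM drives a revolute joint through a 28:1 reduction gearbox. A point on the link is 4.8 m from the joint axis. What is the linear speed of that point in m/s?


omega_motor = 2716 * 2*pi/60 = 284.4189 rad/s
omega_joint = omega_motor / 28 = 10.1578 rad/s
v = omega_joint * r = 10.1578 * 4.8
= 48.7575 m/s


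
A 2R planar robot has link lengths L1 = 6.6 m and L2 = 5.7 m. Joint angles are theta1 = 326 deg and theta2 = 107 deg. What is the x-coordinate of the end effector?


Convert angles to radians: theta1 = 5.6898, theta2 = 1.8675
x = L1*cos(theta1) + L2*cos(theta1+theta2)
x = 5.4716 + 1.6665
x = 7.1382


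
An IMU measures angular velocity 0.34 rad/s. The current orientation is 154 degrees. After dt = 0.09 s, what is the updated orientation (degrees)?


delta_theta = w * dt = 0.34 * 0.09 = 0.0306 rad
= 1.7533 deg
theta_new = 154 + 1.7533 = 155.7533 deg


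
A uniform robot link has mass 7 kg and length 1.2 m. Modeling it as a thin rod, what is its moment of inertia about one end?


I = (1/3) * m * L^2
= (1/3) * 7 * 1.2^2
= 0.333333 * 7 * 1.44
= 3.36 kg*m^2


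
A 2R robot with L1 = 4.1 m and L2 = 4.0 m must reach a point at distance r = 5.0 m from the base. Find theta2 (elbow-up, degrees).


cos(theta2) = (r^2 - L1^2 - L2^2) / (2*L1*L2)
cos(theta2) = (25.0 - 16.81 - 16.0) / 32.8
cos(theta2) = -0.23811
theta2 = 103.775 degrees


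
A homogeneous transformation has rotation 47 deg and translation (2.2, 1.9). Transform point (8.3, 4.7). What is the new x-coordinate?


x' = cos(theta)*px - sin(theta)*py + tx
= 0.682*8.3 - 0.7314*4.7 + 2.2
= 4.4232


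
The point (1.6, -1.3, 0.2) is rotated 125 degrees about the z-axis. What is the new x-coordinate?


Rotation about z-axis: x' = x*cos(theta) - y*sin(theta)
= 1.6 * -0.5736 - -1.3 * 0.8192
= 0.1472


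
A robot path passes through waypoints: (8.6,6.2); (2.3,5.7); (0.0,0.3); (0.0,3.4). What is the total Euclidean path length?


Segment lengths:
  seg1 = sqrt((-6.3)^2 + (-0.5)^2) = 6.3198
  seg2 = sqrt((-2.3)^2 + (-5.4)^2) = 5.8694
  seg3 = sqrt((0.0)^2 + (3.1)^2) = 3.1
Total = 15.2892


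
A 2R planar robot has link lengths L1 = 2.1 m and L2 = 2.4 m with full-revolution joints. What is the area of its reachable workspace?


r_max = L1 + L2 = 4.5 m
r_min = |L1 - L2| = 0.3 m
Area = pi*(r_max^2 - r_min^2)
= pi*(20.25 - 0.09)
= pi * 20.16
= 63.3345 m^2


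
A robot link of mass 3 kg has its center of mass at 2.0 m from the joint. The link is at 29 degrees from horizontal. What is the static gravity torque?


tau = m*g*L*cos(angle)
= 3 * 9.81 * 2.0 * cos(29 deg)
= 3 * 9.81 * 2.0 * 0.8746
= 51.4801 Nm


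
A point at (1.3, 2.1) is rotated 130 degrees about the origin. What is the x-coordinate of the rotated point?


x' = x*cos(theta) - y*sin(theta)
cos(130 deg) = -0.6428, sin(130 deg) = 0.766
x' = 1.3 * -0.6428 - 2.1 * 0.766
= -0.8356 - 1.6087
= -2.4443


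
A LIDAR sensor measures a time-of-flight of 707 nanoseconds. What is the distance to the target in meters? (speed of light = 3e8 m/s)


tof = 707 ns = 7.07e-07 s
dist = c * tof / 2
= 3e8 * 7.07e-07 / 2
= 106.05 m


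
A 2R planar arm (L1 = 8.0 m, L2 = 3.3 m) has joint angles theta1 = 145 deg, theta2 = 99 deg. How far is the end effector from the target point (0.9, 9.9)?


End effector via forward kinematics:
x = L1*cos(t1) + L2*cos(t1+t2) = -7.9998
y = L1*sin(t1) + L2*sin(t1+t2) = 1.6226
Distance to target:
d = sqrt((0.9 - -7.9998)^2 + (9.9 - 1.6226)^2)
= sqrt(79.2072 + 68.5155)
= 12.1541 m


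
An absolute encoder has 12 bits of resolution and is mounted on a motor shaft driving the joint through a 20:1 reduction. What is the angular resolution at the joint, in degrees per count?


counts = 2^12 = 4096
effective counts at joint = 4096 * 20 = 81920
resolution = 360 / 81920
= 0.0044 deg/count


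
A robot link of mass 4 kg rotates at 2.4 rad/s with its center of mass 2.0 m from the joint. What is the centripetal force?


F = m * omega^2 * r
= 4 * 2.4^2 * 2.0
= 4 * 5.76 * 2.0
= 46.08 N


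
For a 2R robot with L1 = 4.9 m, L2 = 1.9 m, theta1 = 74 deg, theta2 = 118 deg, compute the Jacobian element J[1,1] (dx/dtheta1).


J[1,1] = -L1*sin(t1) - L2*sin(t1+t2)
= -4.9*sin(74) - 1.9*sin(192)
= -4.3152


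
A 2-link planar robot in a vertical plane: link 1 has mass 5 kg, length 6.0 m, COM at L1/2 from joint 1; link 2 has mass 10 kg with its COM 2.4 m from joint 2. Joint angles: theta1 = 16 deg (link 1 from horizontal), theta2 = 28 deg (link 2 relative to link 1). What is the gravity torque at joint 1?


Horizontal distance from joint 1 to link-1 COM:
  x_c1 = (L1/2)*cos(t1) = 3.0 * 0.9613 = 2.8838 m
Horizontal distance from joint 1 to link-2 COM:
  x_c2 = L1*cos(t1) + Lc2*cos(t1+t2)
       = 6.0*0.9613 + 2.4*0.7193 = 7.494 m
tau1 = m1*g*x_c1 + m2*g*x_c2
     = 5*9.81*2.8838 + 10*9.81*7.494
     = 141.4497 + 735.16
     = 876.6097 Nm


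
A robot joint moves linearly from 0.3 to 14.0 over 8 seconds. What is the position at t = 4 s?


s = t/T = 4/8 = 0.5
p(t) = p0 + (pf-p0)*s
= 0.3 + (14.0 - 0.3) * 0.5
= 7.15


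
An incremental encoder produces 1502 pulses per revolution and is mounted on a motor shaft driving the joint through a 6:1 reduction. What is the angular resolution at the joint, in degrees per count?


counts per rev = 1502
effective counts at joint = 1502 * 6 = 9012
resolution = 360 / 9012
= 0.0399 deg/count


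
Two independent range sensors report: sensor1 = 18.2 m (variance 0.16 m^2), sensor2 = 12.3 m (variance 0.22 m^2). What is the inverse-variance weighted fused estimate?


w1 = (1/var1) / (1/var1 + 1/var2)
   = 6.25 / (6.25 + 4.5455) = 0.5789
w2 = 1 - w1 = 0.4211
fused = w1*s1 + w2*s2 = 10.5368 + 5.1789
= 15.7158 m


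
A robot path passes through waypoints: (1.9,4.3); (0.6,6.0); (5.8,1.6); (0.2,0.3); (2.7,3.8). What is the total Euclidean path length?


Segment lengths:
  seg1 = sqrt((-1.3)^2 + (1.7)^2) = 2.1401
  seg2 = sqrt((5.2)^2 + (-4.4)^2) = 6.8118
  seg3 = sqrt((-5.6)^2 + (-1.3)^2) = 5.7489
  seg4 = sqrt((2.5)^2 + (3.5)^2) = 4.3012
Total = 19.0019


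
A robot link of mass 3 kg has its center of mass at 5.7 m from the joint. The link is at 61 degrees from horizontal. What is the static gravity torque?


tau = m*g*L*cos(angle)
= 3 * 9.81 * 5.7 * cos(61 deg)
= 3 * 9.81 * 5.7 * 0.4848
= 81.3273 Nm


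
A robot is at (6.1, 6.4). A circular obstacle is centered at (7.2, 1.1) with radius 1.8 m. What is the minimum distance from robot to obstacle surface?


center_dist = sqrt((6.1-7.2)^2 + (6.4-1.1)^2)
= sqrt(1.21 + 28.09)
= 5.4129
min_dist = center_dist - radius = 5.4129 - 1.8 = 3.6129 m


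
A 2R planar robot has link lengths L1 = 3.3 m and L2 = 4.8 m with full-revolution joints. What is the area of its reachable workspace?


r_max = L1 + L2 = 8.1 m
r_min = |L1 - L2| = 1.5 m
Area = pi*(r_max^2 - r_min^2)
= pi*(65.61 - 2.25)
= pi * 63.36
= 199.0513 m^2


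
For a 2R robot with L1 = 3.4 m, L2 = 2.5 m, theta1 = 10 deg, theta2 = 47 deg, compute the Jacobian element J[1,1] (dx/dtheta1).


J[1,1] = -L1*sin(t1) - L2*sin(t1+t2)
= -3.4*sin(10) - 2.5*sin(57)
= -2.6871


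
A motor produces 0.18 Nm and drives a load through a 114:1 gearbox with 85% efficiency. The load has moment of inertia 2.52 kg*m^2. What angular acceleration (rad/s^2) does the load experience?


tau_out = tau_motor * N * eta
= 0.18 * 114 * 0.85 = 17.442 Nm
alpha = tau_out / I = 17.442 / 2.52
= 6.9214 rad/s^2


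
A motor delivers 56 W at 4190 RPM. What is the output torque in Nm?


omega = 4190 * 2*pi/60 = 438.7758 rad/s
tau = P / omega = 56 / 438.7758
= 0.1276 Nm


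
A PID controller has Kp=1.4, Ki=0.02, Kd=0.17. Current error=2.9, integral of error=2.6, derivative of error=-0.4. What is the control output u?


u = Kp*e + Ki*int(e) + Kd*de/dt
= 1.4*2.9 + 0.02*2.6 + 0.17*(-0.4)
= 4.06 + 0.052 + -0.068
= 4.044


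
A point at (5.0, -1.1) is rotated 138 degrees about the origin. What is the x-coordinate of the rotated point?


x' = x*cos(theta) - y*sin(theta)
cos(138 deg) = -0.7431, sin(138 deg) = 0.6691
x' = 5.0 * -0.7431 - -1.1 * 0.6691
= -3.7157 - -0.736
= -2.9797


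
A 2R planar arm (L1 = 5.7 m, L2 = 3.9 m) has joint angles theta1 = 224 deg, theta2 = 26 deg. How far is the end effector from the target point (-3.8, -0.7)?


End effector via forward kinematics:
x = L1*cos(t1) + L2*cos(t1+t2) = -5.4341
y = L1*sin(t1) + L2*sin(t1+t2) = -7.6244
Distance to target:
d = sqrt((-3.8 - -5.4341)^2 + (-0.7 - -7.6244)^2)
= sqrt(2.6703 + 47.9467)
= 7.1146 m


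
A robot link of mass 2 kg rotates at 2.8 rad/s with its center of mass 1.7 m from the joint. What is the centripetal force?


F = m * omega^2 * r
= 2 * 2.8^2 * 1.7
= 2 * 7.84 * 1.7
= 26.656 N


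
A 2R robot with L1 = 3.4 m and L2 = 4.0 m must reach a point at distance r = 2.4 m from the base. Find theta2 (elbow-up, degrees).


cos(theta2) = (r^2 - L1^2 - L2^2) / (2*L1*L2)
cos(theta2) = (5.76 - 11.56 - 16.0) / 27.2
cos(theta2) = -0.801471
theta2 = 143.2708 degrees


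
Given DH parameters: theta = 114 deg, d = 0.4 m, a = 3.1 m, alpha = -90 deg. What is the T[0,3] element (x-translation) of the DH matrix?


T[0,3] = a * cos(theta)
= 3.1 * cos(114 deg)
= 3.1 * -0.4067
= -1.2609


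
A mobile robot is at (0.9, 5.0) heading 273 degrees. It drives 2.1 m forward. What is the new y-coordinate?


y_new = y0 + d*sin(theta)
= 5.0 + 2.1*sin(273)
= 5.0 + -2.0971
= 2.9029


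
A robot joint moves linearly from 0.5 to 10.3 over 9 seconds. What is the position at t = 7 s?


s = t/T = 7/9 = 0.7778
p(t) = p0 + (pf-p0)*s
= 0.5 + (10.3 - 0.5) * 0.7778
= 8.1222


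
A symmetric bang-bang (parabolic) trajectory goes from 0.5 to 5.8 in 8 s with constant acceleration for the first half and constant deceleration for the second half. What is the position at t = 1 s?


Symmetric rest-to-rest: each phase covers (pf-p0)/2 in time T/2. 0.5*a*(T/2)^2 = (pf-p0)/2 => a = 4*(pf-p0)/T^2
a = 4*(5.8-0.5)/8^2 = 0.3312
t = 1 is in the acceleration phase (t <= T/2).
p = p0 + 0.5*a*t^2 = 0.5 + 0.5*0.3312*1^2
= 0.6656


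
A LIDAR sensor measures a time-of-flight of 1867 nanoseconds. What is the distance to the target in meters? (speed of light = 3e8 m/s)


tof = 1867 ns = 1.867e-06 s
dist = c * tof / 2
= 3e8 * 1.867e-06 / 2
= 280.05 m


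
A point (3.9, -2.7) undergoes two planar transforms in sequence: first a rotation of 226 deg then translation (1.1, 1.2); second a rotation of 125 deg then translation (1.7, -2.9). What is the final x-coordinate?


After transform 1:
x1 = cos(226)*3.9 - sin(226)*-2.7 + 1.1 = -3.5514
y1 = sin(226)*3.9 + cos(226)*-2.7 + 1.2 = 0.2702
After transform 2:
x2 = cos(125)*-3.5514 - sin(125)*0.2702 + 1.7
= 3.5157


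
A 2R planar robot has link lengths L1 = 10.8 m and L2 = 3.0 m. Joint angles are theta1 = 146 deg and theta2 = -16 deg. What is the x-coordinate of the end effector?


Convert angles to radians: theta1 = 2.5482, theta2 = -0.2793
x = L1*cos(theta1) + L2*cos(theta1+theta2)
x = -8.9536 + -1.9284
x = -10.882


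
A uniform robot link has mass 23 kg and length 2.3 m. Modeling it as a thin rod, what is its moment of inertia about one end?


I = (1/3) * m * L^2
= (1/3) * 23 * 2.3^2
= 0.333333 * 23 * 5.29
= 40.5567 kg*m^2


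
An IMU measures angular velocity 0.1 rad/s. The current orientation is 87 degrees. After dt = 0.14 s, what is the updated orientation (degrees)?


delta_theta = w * dt = 0.1 * 0.14 = 0.014 rad
= 0.8021 deg
theta_new = 87 + 0.8021 = 87.8021 deg


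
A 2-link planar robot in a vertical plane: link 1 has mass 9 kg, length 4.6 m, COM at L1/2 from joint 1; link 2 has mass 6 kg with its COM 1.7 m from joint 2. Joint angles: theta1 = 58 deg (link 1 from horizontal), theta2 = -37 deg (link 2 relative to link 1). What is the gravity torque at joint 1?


Horizontal distance from joint 1 to link-1 COM:
  x_c1 = (L1/2)*cos(t1) = 2.3 * 0.5299 = 1.2188 m
Horizontal distance from joint 1 to link-2 COM:
  x_c2 = L1*cos(t1) + Lc2*cos(t1+t2)
       = 4.6*0.5299 + 1.7*0.9336 = 4.0247 m
tau1 = m1*g*x_c1 + m2*g*x_c2
     = 9*9.81*1.2188 + 6*9.81*4.0247
     = 107.6091 + 236.8947
     = 344.5039 Nm


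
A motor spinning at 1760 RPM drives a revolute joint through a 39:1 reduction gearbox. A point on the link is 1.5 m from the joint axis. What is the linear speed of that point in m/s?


omega_motor = 1760 * 2*pi/60 = 184.3068 rad/s
omega_joint = omega_motor / 39 = 4.7258 rad/s
v = omega_joint * r = 4.7258 * 1.5
= 7.0887 m/s


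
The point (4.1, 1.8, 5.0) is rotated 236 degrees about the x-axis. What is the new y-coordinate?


Rotation about x-axis: y' = y*cos(theta) - z*sin(theta)
= 1.8 * -0.5592 - 5.0 * -0.829
= 3.1386


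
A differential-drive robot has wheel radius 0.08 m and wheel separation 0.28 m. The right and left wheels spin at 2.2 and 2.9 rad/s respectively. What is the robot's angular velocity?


vR = r*wR = 0.08*2.2 = 0.176 m/s
vL = r*wL = 0.08*2.9 = 0.232 m/s
v = (vR+vL)/2 = 0.204 m/s
omega = (vR-vL)/L = -0.2 rad/s
angular velocity = -0.2 rad/s


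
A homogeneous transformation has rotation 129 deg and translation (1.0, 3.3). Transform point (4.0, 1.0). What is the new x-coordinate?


x' = cos(theta)*px - sin(theta)*py + tx
= -0.6293*4.0 - 0.7771*1.0 + 1.0
= -2.2944


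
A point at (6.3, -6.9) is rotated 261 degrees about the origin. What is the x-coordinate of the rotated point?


x' = x*cos(theta) - y*sin(theta)
cos(261 deg) = -0.1564, sin(261 deg) = -0.9877
x' = 6.3 * -0.1564 - -6.9 * -0.9877
= -0.9855 - 6.815
= -7.8006


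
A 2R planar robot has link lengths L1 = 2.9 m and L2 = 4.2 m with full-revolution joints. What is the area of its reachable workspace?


r_max = L1 + L2 = 7.1 m
r_min = |L1 - L2| = 1.3 m
Area = pi*(r_max^2 - r_min^2)
= pi*(50.41 - 1.69)
= pi * 48.72
= 153.0584 m^2


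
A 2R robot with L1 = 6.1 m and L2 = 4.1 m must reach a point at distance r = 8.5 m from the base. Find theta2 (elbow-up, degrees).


cos(theta2) = (r^2 - L1^2 - L2^2) / (2*L1*L2)
cos(theta2) = (72.25 - 37.21 - 16.81) / 50.02
cos(theta2) = 0.364454
theta2 = 68.626 degrees


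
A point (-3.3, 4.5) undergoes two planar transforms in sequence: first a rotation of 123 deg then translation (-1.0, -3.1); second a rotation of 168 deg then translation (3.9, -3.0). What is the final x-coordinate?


After transform 1:
x1 = cos(123)*-3.3 - sin(123)*4.5 + -1.0 = -2.9767
y1 = sin(123)*-3.3 + cos(123)*4.5 + -3.1 = -8.3185
After transform 2:
x2 = cos(168)*-2.9767 - sin(168)*-8.3185 + 3.9
= 8.5412


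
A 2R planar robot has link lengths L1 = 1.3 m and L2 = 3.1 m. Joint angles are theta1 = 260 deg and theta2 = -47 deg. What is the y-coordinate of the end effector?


Convert angles to radians: theta1 = 4.5379, theta2 = -0.8203
y = L1*sin(theta1) + L2*sin(theta1+theta2)
y = -1.2803 + -1.6884
y = -2.9686


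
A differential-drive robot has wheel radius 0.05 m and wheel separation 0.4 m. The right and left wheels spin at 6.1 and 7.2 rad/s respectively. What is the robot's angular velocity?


vR = r*wR = 0.05*6.1 = 0.305 m/s
vL = r*wL = 0.05*7.2 = 0.36 m/s
v = (vR+vL)/2 = 0.3325 m/s
omega = (vR-vL)/L = -0.1375 rad/s
angular velocity = -0.1375 rad/s


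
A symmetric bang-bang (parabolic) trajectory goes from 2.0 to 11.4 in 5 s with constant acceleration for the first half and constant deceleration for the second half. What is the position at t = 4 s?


Symmetric rest-to-rest: each phase covers (pf-p0)/2 in time T/2. 0.5*a*(T/2)^2 = (pf-p0)/2 => a = 4*(pf-p0)/T^2
a = 4*(11.4-2.0)/5^2 = 1.504
t = 4 is in the deceleration phase (t > T/2).
p = pf - 0.5*a*(T-t)^2 = 11.4 - 0.5*1.504*1^2
= 10.648


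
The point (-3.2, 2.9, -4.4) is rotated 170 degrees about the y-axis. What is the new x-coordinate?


Rotation about y-axis: x' = x*cos(theta) + z*sin(theta)
= -3.2 * -0.9848 + -4.4 * 0.1736
= 2.3873


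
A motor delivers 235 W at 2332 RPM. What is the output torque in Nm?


omega = 2332 * 2*pi/60 = 244.2065 rad/s
tau = P / omega = 235 / 244.2065
= 0.9623 Nm


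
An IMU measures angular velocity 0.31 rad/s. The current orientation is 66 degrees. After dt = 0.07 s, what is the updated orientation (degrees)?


delta_theta = w * dt = 0.31 * 0.07 = 0.0217 rad
= 1.2433 deg
theta_new = 66 + 1.2433 = 67.2433 deg


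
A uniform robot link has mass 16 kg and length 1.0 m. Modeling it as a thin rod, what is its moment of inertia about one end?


I = (1/3) * m * L^2
= (1/3) * 16 * 1.0^2
= 0.333333 * 16 * 1.0
= 5.3333 kg*m^2


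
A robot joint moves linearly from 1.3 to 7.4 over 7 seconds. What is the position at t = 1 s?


s = t/T = 1/7 = 0.1429
p(t) = p0 + (pf-p0)*s
= 1.3 + (7.4 - 1.3) * 0.1429
= 2.1714


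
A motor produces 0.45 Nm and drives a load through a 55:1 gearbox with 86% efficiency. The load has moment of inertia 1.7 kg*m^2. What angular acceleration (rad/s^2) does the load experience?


tau_out = tau_motor * N * eta
= 0.45 * 55 * 0.86 = 21.285 Nm
alpha = tau_out / I = 21.285 / 1.7
= 12.5206 rad/s^2


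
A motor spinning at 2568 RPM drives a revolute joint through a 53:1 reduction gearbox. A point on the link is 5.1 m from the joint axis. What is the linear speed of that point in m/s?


omega_motor = 2568 * 2*pi/60 = 268.9203 rad/s
omega_joint = omega_motor / 53 = 5.074 rad/s
v = omega_joint * r = 5.074 * 5.1
= 25.8772 m/s


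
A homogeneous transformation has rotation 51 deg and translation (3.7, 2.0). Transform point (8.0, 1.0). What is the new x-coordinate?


x' = cos(theta)*px - sin(theta)*py + tx
= 0.6293*8.0 - 0.7771*1.0 + 3.7
= 7.9574


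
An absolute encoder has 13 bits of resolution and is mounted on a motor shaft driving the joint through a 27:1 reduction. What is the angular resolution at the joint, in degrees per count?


counts = 2^13 = 8192
effective counts at joint = 8192 * 27 = 221184
resolution = 360 / 221184
= 0.0016 deg/count


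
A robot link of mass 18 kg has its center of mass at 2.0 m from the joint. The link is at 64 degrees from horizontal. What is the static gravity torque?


tau = m*g*L*cos(angle)
= 18 * 9.81 * 2.0 * cos(64 deg)
= 18 * 9.81 * 2.0 * 0.4384
= 154.8152 Nm


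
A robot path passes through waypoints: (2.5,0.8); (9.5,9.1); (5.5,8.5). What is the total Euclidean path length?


Segment lengths:
  seg1 = sqrt((7.0)^2 + (8.3)^2) = 10.8577
  seg2 = sqrt((-4.0)^2 + (-0.6)^2) = 4.0447
Total = 14.9025


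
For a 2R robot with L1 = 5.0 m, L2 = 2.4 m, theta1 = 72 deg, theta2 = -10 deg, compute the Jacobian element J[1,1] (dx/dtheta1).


J[1,1] = -L1*sin(t1) - L2*sin(t1+t2)
= -5.0*sin(72) - 2.4*sin(62)
= -6.8744
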